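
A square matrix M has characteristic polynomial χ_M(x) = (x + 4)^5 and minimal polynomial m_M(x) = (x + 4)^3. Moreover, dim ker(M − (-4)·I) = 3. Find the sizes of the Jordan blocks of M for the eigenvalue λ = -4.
Block sizes for λ = -4: [3, 1, 1]

Step 1 — from the characteristic polynomial, algebraic multiplicity of λ = -4 is 5. From dim ker(M − (-4)·I) = 3, there are exactly 3 Jordan blocks for λ = -4.
Step 2 — from the minimal polynomial, the factor (x + 4)^3 tells us the largest block for λ = -4 has size 3.
Step 3 — with total size 5, 3 blocks, and largest block 3, the block sizes (in nonincreasing order) are [3, 1, 1].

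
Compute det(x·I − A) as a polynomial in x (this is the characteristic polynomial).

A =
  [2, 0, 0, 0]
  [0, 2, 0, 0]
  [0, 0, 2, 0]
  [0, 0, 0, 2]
x^4 - 8*x^3 + 24*x^2 - 32*x + 16

Expanding det(x·I − A) (e.g. by cofactor expansion or by noting that A is similar to its Jordan form J, which has the same characteristic polynomial as A) gives
  χ_A(x) = x^4 - 8*x^3 + 24*x^2 - 32*x + 16
which factors as (x - 2)^4. The eigenvalues (with algebraic multiplicities) are λ = 2 with multiplicity 4.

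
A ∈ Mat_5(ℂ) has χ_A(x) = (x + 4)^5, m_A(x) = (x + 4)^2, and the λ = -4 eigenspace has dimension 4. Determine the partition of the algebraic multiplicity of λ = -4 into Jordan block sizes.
Block sizes for λ = -4: [2, 1, 1, 1]

Step 1 — from the characteristic polynomial, algebraic multiplicity of λ = -4 is 5. From dim ker(A − (-4)·I) = 4, there are exactly 4 Jordan blocks for λ = -4.
Step 2 — from the minimal polynomial, the factor (x + 4)^2 tells us the largest block for λ = -4 has size 2.
Step 3 — with total size 5, 4 blocks, and largest block 2, the block sizes (in nonincreasing order) are [2, 1, 1, 1].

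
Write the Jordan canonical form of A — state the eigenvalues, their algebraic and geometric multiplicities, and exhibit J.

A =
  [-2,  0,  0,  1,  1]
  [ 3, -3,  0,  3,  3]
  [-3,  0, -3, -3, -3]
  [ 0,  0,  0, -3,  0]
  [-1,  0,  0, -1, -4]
J_2(-3) ⊕ J_1(-3) ⊕ J_1(-3) ⊕ J_1(-3)

The characteristic polynomial is
  det(x·I − A) = x^5 + 15*x^4 + 90*x^3 + 270*x^2 + 405*x + 243 = (x + 3)^5

Eigenvalues and multiplicities (the geometric multiplicity of λ is n − rank(A − λI), which equals the number of Jordan blocks for λ):
  λ = -3: algebraic multiplicity = 5, geometric multiplicity = 4

Determining the block sizes for each eigenvalue:
  λ = -3: 4 blocks summing to 5 forces exactly one block of size 2 and the rest size 1 → block sizes [2, 1, 1, 1]

Assembling the blocks gives a Jordan form
J =
  [-3,  1,  0,  0,  0]
  [ 0, -3,  0,  0,  0]
  [ 0,  0, -3,  0,  0]
  [ 0,  0,  0, -3,  0]
  [ 0,  0,  0,  0, -3]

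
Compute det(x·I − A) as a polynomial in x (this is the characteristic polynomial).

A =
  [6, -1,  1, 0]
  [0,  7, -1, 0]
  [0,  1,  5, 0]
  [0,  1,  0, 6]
x^4 - 24*x^3 + 216*x^2 - 864*x + 1296

Expanding det(x·I − A) (e.g. by cofactor expansion or by noting that A is similar to its Jordan form J, which has the same characteristic polynomial as A) gives
  χ_A(x) = x^4 - 24*x^3 + 216*x^2 - 864*x + 1296
which factors as (x - 6)^4. The eigenvalues (with algebraic multiplicities) are λ = 6 with multiplicity 4.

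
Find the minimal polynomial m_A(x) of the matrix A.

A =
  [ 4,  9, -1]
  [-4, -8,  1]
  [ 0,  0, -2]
x^3 + 6*x^2 + 12*x + 8

The characteristic polynomial is χ_A(x) = (x + 2)^3, so the eigenvalues are known. The minimal polynomial is
  m_A(x) = Π_λ (x − λ)^{k_λ}
where k_λ is the size of the *largest* Jordan block for λ (equivalently, the smallest k with (A − λI)^k v = 0 for every generalised eigenvector v of λ).

  λ = -2: largest Jordan block has size 3, contributing (x + 2)^3

So m_A(x) = (x + 2)^3 = x^3 + 6*x^2 + 12*x + 8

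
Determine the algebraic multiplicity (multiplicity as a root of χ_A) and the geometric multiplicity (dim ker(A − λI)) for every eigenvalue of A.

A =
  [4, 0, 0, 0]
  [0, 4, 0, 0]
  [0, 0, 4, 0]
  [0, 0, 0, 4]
λ = 4: alg = 4, geom = 4

Step 1 — factor the characteristic polynomial to read off the algebraic multiplicities:
  χ_A(x) = (x - 4)^4

Step 2 — compute geometric multiplicities via the rank-nullity identity g(λ) = n − rank(A − λI):
  rank(A − (4)·I) = 0, so dim ker(A − (4)·I) = n − 0 = 4

Summary:
  λ = 4: algebraic multiplicity = 4, geometric multiplicity = 4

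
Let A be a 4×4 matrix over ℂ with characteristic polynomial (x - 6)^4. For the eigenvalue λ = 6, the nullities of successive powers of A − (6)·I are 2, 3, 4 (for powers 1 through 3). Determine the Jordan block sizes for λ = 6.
Block sizes for λ = 6: [3, 1]

From the dimensions of kernels of powers, the number of Jordan blocks of size at least j is d_j − d_{j−1} where d_j = dim ker(N^j) (with d_0 = 0). Computing the differences gives [2, 1, 1].
The number of blocks of size exactly k is (#blocks of size ≥ k) − (#blocks of size ≥ k + 1), so the partition is: 1 block(s) of size 1, 1 block(s) of size 3.
In nonincreasing order the block sizes are [3, 1].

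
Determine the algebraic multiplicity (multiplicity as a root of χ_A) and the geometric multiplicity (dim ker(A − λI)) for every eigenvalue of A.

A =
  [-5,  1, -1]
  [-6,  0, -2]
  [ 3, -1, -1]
λ = -2: alg = 3, geom = 2

Step 1 — factor the characteristic polynomial to read off the algebraic multiplicities:
  χ_A(x) = (x + 2)^3

Step 2 — compute geometric multiplicities via the rank-nullity identity g(λ) = n − rank(A − λI):
  rank(A − (-2)·I) = 1, so dim ker(A − (-2)·I) = n − 1 = 2

Summary:
  λ = -2: algebraic multiplicity = 3, geometric multiplicity = 2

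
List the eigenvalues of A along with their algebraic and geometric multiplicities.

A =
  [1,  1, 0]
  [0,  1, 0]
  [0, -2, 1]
λ = 1: alg = 3, geom = 2

Step 1 — factor the characteristic polynomial to read off the algebraic multiplicities:
  χ_A(x) = (x - 1)^3

Step 2 — compute geometric multiplicities via the rank-nullity identity g(λ) = n − rank(A − λI):
  rank(A − (1)·I) = 1, so dim ker(A − (1)·I) = n − 1 = 2

Summary:
  λ = 1: algebraic multiplicity = 3, geometric multiplicity = 2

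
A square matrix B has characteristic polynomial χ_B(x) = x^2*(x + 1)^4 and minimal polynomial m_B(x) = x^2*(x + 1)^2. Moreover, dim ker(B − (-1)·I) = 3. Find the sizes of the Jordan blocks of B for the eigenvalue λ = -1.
Block sizes for λ = -1: [2, 1, 1]

Step 1 — from the characteristic polynomial, algebraic multiplicity of λ = -1 is 4. From dim ker(B − (-1)·I) = 3, there are exactly 3 Jordan blocks for λ = -1.
Step 2 — from the minimal polynomial, the factor (x + 1)^2 tells us the largest block for λ = -1 has size 2.
Step 3 — with total size 4, 3 blocks, and largest block 2, the block sizes (in nonincreasing order) are [2, 1, 1].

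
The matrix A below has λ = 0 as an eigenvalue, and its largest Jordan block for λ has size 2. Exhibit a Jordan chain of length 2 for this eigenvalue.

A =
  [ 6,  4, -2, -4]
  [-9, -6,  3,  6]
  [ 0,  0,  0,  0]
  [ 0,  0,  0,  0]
A Jordan chain for λ = 0 of length 2:
v_1 = (6, -9, 0, 0)ᵀ
v_2 = (1, 0, 0, 0)ᵀ

Let N = A − (0)·I. We want v_2 with N^2 v_2 = 0 but N^1 v_2 ≠ 0; then v_{j-1} := N · v_j for j = 2, …, 2.

Pick v_2 = (1, 0, 0, 0)ᵀ.
Then v_1 = N · v_2 = (6, -9, 0, 0)ᵀ.

Sanity check: (A − (0)·I) v_1 = (0, 0, 0, 0)ᵀ = 0. ✓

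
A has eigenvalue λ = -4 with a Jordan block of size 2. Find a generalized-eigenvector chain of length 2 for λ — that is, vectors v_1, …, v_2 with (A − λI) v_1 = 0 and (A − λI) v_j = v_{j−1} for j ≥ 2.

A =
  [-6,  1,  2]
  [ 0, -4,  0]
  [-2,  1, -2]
A Jordan chain for λ = -4 of length 2:
v_1 = (-2, 0, -2)ᵀ
v_2 = (1, 0, 0)ᵀ

Let N = A − (-4)·I. We want v_2 with N^2 v_2 = 0 but N^1 v_2 ≠ 0; then v_{j-1} := N · v_j for j = 2, …, 2.

Pick v_2 = (1, 0, 0)ᵀ.
Then v_1 = N · v_2 = (-2, 0, -2)ᵀ.

Sanity check: (A − (-4)·I) v_1 = (0, 0, 0)ᵀ = 0. ✓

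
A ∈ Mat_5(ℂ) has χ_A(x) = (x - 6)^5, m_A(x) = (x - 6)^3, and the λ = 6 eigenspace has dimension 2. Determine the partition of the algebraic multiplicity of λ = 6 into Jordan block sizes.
Block sizes for λ = 6: [3, 2]

Step 1 — from the characteristic polynomial, algebraic multiplicity of λ = 6 is 5. From dim ker(A − (6)·I) = 2, there are exactly 2 Jordan blocks for λ = 6.
Step 2 — from the minimal polynomial, the factor (x − 6)^3 tells us the largest block for λ = 6 has size 3.
Step 3 — with total size 5, 2 blocks, and largest block 3, the block sizes (in nonincreasing order) are [3, 2].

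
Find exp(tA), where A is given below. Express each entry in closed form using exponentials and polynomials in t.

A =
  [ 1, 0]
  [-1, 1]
e^{tA} =
  [exp(t), 0]
  [-t*exp(t), exp(t)]

Strategy: write A = P · J · P⁻¹ where J is a Jordan canonical form, so e^{tA} = P · e^{tJ} · P⁻¹, and e^{tJ} can be computed block-by-block.

A has Jordan form
J =
  [1, 1]
  [0, 1]
(up to reordering of blocks).

Per-block formulas:
  For a 2×2 Jordan block J_2(1): exp(t · J_2(1)) = e^(1t)·(I + t·N), where N is the 2×2 nilpotent shift.

After assembling e^{tJ} and conjugating by P, we get:

e^{tA} =
  [exp(t), 0]
  [-t*exp(t), exp(t)]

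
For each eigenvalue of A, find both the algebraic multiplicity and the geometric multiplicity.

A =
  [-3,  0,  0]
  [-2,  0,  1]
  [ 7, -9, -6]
λ = -3: alg = 3, geom = 1

Step 1 — factor the characteristic polynomial to read off the algebraic multiplicities:
  χ_A(x) = (x + 3)^3

Step 2 — compute geometric multiplicities via the rank-nullity identity g(λ) = n − rank(A − λI):
  rank(A − (-3)·I) = 2, so dim ker(A − (-3)·I) = n − 2 = 1

Summary:
  λ = -3: algebraic multiplicity = 3, geometric multiplicity = 1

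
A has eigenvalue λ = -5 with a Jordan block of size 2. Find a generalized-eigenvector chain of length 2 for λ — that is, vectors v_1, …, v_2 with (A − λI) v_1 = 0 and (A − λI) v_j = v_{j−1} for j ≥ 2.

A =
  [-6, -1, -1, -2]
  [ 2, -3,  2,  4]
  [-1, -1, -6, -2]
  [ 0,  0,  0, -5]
A Jordan chain for λ = -5 of length 2:
v_1 = (-1, 2, -1, 0)ᵀ
v_2 = (1, 0, 0, 0)ᵀ

Let N = A − (-5)·I. We want v_2 with N^2 v_2 = 0 but N^1 v_2 ≠ 0; then v_{j-1} := N · v_j for j = 2, …, 2.

Pick v_2 = (1, 0, 0, 0)ᵀ.
Then v_1 = N · v_2 = (-1, 2, -1, 0)ᵀ.

Sanity check: (A − (-5)·I) v_1 = (0, 0, 0, 0)ᵀ = 0. ✓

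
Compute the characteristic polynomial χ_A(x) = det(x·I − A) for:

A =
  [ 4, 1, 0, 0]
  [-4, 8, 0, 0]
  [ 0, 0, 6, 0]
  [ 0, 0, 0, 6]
x^4 - 24*x^3 + 216*x^2 - 864*x + 1296

Expanding det(x·I − A) (e.g. by cofactor expansion or by noting that A is similar to its Jordan form J, which has the same characteristic polynomial as A) gives
  χ_A(x) = x^4 - 24*x^3 + 216*x^2 - 864*x + 1296
which factors as (x - 6)^4. The eigenvalues (with algebraic multiplicities) are λ = 6 with multiplicity 4.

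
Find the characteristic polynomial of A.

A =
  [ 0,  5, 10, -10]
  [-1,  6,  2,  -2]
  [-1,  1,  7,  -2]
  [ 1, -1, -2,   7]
x^4 - 20*x^3 + 150*x^2 - 500*x + 625

Expanding det(x·I − A) (e.g. by cofactor expansion or by noting that A is similar to its Jordan form J, which has the same characteristic polynomial as A) gives
  χ_A(x) = x^4 - 20*x^3 + 150*x^2 - 500*x + 625
which factors as (x - 5)^4. The eigenvalues (with algebraic multiplicities) are λ = 5 with multiplicity 4.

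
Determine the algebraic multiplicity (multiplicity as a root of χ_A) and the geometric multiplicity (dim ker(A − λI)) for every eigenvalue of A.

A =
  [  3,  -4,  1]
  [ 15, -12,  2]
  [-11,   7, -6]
λ = -5: alg = 3, geom = 1

Step 1 — factor the characteristic polynomial to read off the algebraic multiplicities:
  χ_A(x) = (x + 5)^3

Step 2 — compute geometric multiplicities via the rank-nullity identity g(λ) = n − rank(A − λI):
  rank(A − (-5)·I) = 2, so dim ker(A − (-5)·I) = n − 2 = 1

Summary:
  λ = -5: algebraic multiplicity = 3, geometric multiplicity = 1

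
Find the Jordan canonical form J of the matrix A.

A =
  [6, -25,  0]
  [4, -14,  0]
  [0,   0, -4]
J_2(-4) ⊕ J_1(-4)

The characteristic polynomial is
  det(x·I − A) = x^3 + 12*x^2 + 48*x + 64 = (x + 4)^3

Eigenvalues and multiplicities (the geometric multiplicity of λ is n − rank(A − λI), which equals the number of Jordan blocks for λ):
  λ = -4: algebraic multiplicity = 3, geometric multiplicity = 2

Determining the block sizes for each eigenvalue:
  λ = -4: 2 blocks summing to 3 forces exactly one block of size 2 and the rest size 1 → block sizes [2, 1]

Assembling the blocks gives a Jordan form
J =
  [-4,  1,  0]
  [ 0, -4,  0]
  [ 0,  0, -4]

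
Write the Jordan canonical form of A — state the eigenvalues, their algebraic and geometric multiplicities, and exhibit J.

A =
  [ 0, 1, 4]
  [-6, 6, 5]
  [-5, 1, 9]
J_3(5)

The characteristic polynomial is
  det(x·I − A) = x^3 - 15*x^2 + 75*x - 125 = (x - 5)^3

Eigenvalues and multiplicities (the geometric multiplicity of λ is n − rank(A − λI), which equals the number of Jordan blocks for λ):
  λ = 5: algebraic multiplicity = 3, geometric multiplicity = 1

Determining the block sizes for each eigenvalue:
  λ = 5: one block (gm = 1), so the single block has size am = 3 → block sizes [3]

Assembling the blocks gives a Jordan form
J =
  [5, 1, 0]
  [0, 5, 1]
  [0, 0, 5]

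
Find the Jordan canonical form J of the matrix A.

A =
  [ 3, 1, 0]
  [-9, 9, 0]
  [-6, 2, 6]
J_2(6) ⊕ J_1(6)

The characteristic polynomial is
  det(x·I − A) = x^3 - 18*x^2 + 108*x - 216 = (x - 6)^3

Eigenvalues and multiplicities (the geometric multiplicity of λ is n − rank(A − λI), which equals the number of Jordan blocks for λ):
  λ = 6: algebraic multiplicity = 3, geometric multiplicity = 2

Determining the block sizes for each eigenvalue:
  λ = 6: 2 blocks summing to 3 forces exactly one block of size 2 and the rest size 1 → block sizes [2, 1]

Assembling the blocks gives a Jordan form
J =
  [6, 1, 0]
  [0, 6, 0]
  [0, 0, 6]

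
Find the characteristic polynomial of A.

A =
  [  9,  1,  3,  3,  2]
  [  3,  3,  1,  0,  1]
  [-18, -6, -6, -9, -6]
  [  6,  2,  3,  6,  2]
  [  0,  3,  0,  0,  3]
x^5 - 15*x^4 + 90*x^3 - 270*x^2 + 405*x - 243

Expanding det(x·I − A) (e.g. by cofactor expansion or by noting that A is similar to its Jordan form J, which has the same characteristic polynomial as A) gives
  χ_A(x) = x^5 - 15*x^4 + 90*x^3 - 270*x^2 + 405*x - 243
which factors as (x - 3)^5. The eigenvalues (with algebraic multiplicities) are λ = 3 with multiplicity 5.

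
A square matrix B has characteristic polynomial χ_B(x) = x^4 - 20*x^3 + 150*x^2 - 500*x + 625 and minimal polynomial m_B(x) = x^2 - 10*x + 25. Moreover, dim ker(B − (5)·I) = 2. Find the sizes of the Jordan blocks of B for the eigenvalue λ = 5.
Block sizes for λ = 5: [2, 2]

Step 1 — from the characteristic polynomial, algebraic multiplicity of λ = 5 is 4. From dim ker(B − (5)·I) = 2, there are exactly 2 Jordan blocks for λ = 5.
Step 2 — from the minimal polynomial, the factor (x − 5)^2 tells us the largest block for λ = 5 has size 2.
Step 3 — with total size 4, 2 blocks, and largest block 2, the block sizes (in nonincreasing order) are [2, 2].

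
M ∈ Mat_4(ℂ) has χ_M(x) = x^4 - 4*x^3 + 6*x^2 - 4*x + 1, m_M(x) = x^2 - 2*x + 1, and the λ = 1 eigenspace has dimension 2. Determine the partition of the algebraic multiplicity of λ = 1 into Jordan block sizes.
Block sizes for λ = 1: [2, 2]

Step 1 — from the characteristic polynomial, algebraic multiplicity of λ = 1 is 4. From dim ker(M − (1)·I) = 2, there are exactly 2 Jordan blocks for λ = 1.
Step 2 — from the minimal polynomial, the factor (x − 1)^2 tells us the largest block for λ = 1 has size 2.
Step 3 — with total size 4, 2 blocks, and largest block 2, the block sizes (in nonincreasing order) are [2, 2].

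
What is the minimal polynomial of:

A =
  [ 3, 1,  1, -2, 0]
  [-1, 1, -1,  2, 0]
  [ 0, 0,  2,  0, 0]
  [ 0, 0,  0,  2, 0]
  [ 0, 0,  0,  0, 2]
x^2 - 4*x + 4

The characteristic polynomial is χ_A(x) = (x - 2)^5, so the eigenvalues are known. The minimal polynomial is
  m_A(x) = Π_λ (x − λ)^{k_λ}
where k_λ is the size of the *largest* Jordan block for λ (equivalently, the smallest k with (A − λI)^k v = 0 for every generalised eigenvector v of λ).

  λ = 2: largest Jordan block has size 2, contributing (x − 2)^2

So m_A(x) = (x - 2)^2 = x^2 - 4*x + 4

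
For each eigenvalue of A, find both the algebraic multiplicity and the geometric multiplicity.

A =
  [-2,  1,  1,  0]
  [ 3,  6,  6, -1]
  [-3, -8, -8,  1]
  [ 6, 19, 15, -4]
λ = -2: alg = 4, geom = 2

Step 1 — factor the characteristic polynomial to read off the algebraic multiplicities:
  χ_A(x) = (x + 2)^4

Step 2 — compute geometric multiplicities via the rank-nullity identity g(λ) = n − rank(A − λI):
  rank(A − (-2)·I) = 2, so dim ker(A − (-2)·I) = n − 2 = 2

Summary:
  λ = -2: algebraic multiplicity = 4, geometric multiplicity = 2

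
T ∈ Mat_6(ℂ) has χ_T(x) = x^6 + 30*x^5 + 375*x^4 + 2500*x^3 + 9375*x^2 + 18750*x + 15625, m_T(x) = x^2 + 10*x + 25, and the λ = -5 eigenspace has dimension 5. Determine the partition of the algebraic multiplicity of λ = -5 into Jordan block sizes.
Block sizes for λ = -5: [2, 1, 1, 1, 1]

Step 1 — from the characteristic polynomial, algebraic multiplicity of λ = -5 is 6. From dim ker(T − (-5)·I) = 5, there are exactly 5 Jordan blocks for λ = -5.
Step 2 — from the minimal polynomial, the factor (x + 5)^2 tells us the largest block for λ = -5 has size 2.
Step 3 — with total size 6, 5 blocks, and largest block 2, the block sizes (in nonincreasing order) are [2, 1, 1, 1, 1].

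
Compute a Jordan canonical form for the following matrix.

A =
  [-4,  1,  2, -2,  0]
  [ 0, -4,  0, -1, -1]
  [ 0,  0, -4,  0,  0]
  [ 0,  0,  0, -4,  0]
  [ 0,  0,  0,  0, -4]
J_3(-4) ⊕ J_1(-4) ⊕ J_1(-4)

The characteristic polynomial is
  det(x·I − A) = x^5 + 20*x^4 + 160*x^3 + 640*x^2 + 1280*x + 1024 = (x + 4)^5

Eigenvalues and multiplicities (the geometric multiplicity of λ is n − rank(A − λI), which equals the number of Jordan blocks for λ):
  λ = -4: algebraic multiplicity = 5, geometric multiplicity = 3

Determining the block sizes for each eigenvalue:
  λ = -4: with am = 5 and gm = 3, the partition is not yet determined (e.g. several partitions of 5 into 3 parts exist). Let N = A − (-4)·I. Computing rank(N^1) = 2, rank(N^2) = 1, rank(N^3) = 0; the number of blocks of size ≥ j is rank(N^{j−1}) − rank(N^j), giving [3, 1, 1]. So we have 1 block(s) of size 3, 2 block(s) of size 1 → block sizes [3, 1, 1]

Assembling the blocks gives a Jordan form
J =
  [-4,  1,  0,  0,  0]
  [ 0, -4,  1,  0,  0]
  [ 0,  0, -4,  0,  0]
  [ 0,  0,  0, -4,  0]
  [ 0,  0,  0,  0, -4]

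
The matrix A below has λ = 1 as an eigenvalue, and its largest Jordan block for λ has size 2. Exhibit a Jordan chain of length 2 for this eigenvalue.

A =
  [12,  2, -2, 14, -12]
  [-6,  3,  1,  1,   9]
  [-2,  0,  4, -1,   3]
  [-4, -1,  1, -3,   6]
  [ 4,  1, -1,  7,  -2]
A Jordan chain for λ = 1 of length 2:
v_1 = (2, 2, 0, -1, 1)ᵀ
v_2 = (0, 1, 0, 0, 0)ᵀ

Let N = A − (1)·I. We want v_2 with N^2 v_2 = 0 but N^1 v_2 ≠ 0; then v_{j-1} := N · v_j for j = 2, …, 2.

Pick v_2 = (0, 1, 0, 0, 0)ᵀ.
Then v_1 = N · v_2 = (2, 2, 0, -1, 1)ᵀ.

Sanity check: (A − (1)·I) v_1 = (0, 0, 0, 0, 0)ᵀ = 0. ✓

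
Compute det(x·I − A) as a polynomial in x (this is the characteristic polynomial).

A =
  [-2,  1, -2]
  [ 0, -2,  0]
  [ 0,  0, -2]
x^3 + 6*x^2 + 12*x + 8

Expanding det(x·I − A) (e.g. by cofactor expansion or by noting that A is similar to its Jordan form J, which has the same characteristic polynomial as A) gives
  χ_A(x) = x^3 + 6*x^2 + 12*x + 8
which factors as (x + 2)^3. The eigenvalues (with algebraic multiplicities) are λ = -2 with multiplicity 3.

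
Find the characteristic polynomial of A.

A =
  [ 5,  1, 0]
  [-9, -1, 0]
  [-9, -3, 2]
x^3 - 6*x^2 + 12*x - 8

Expanding det(x·I − A) (e.g. by cofactor expansion or by noting that A is similar to its Jordan form J, which has the same characteristic polynomial as A) gives
  χ_A(x) = x^3 - 6*x^2 + 12*x - 8
which factors as (x - 2)^3. The eigenvalues (with algebraic multiplicities) are λ = 2 with multiplicity 3.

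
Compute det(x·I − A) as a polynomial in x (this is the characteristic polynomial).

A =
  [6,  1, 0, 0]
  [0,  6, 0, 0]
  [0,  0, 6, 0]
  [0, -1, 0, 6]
x^4 - 24*x^3 + 216*x^2 - 864*x + 1296

Expanding det(x·I − A) (e.g. by cofactor expansion or by noting that A is similar to its Jordan form J, which has the same characteristic polynomial as A) gives
  χ_A(x) = x^4 - 24*x^3 + 216*x^2 - 864*x + 1296
which factors as (x - 6)^4. The eigenvalues (with algebraic multiplicities) are λ = 6 with multiplicity 4.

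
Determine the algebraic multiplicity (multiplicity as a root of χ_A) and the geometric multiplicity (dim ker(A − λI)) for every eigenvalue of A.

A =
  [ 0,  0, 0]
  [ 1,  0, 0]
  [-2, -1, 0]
λ = 0: alg = 3, geom = 1

Step 1 — factor the characteristic polynomial to read off the algebraic multiplicities:
  χ_A(x) = x^3

Step 2 — compute geometric multiplicities via the rank-nullity identity g(λ) = n − rank(A − λI):
  rank(A − (0)·I) = 2, so dim ker(A − (0)·I) = n − 2 = 1

Summary:
  λ = 0: algebraic multiplicity = 3, geometric multiplicity = 1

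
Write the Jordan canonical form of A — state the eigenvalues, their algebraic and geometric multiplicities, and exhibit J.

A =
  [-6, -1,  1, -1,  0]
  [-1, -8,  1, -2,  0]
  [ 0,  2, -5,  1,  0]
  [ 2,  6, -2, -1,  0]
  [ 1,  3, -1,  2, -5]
J_2(-5) ⊕ J_2(-5) ⊕ J_1(-5)

The characteristic polynomial is
  det(x·I − A) = x^5 + 25*x^4 + 250*x^3 + 1250*x^2 + 3125*x + 3125 = (x + 5)^5

Eigenvalues and multiplicities (the geometric multiplicity of λ is n − rank(A − λI), which equals the number of Jordan blocks for λ):
  λ = -5: algebraic multiplicity = 5, geometric multiplicity = 3

Determining the block sizes for each eigenvalue:
  λ = -5: with am = 5 and gm = 3, the partition is not yet determined (e.g. several partitions of 5 into 3 parts exist). Let N = A − (-5)·I. Computing rank(N^1) = 2, rank(N^2) = 0; the number of blocks of size ≥ j is rank(N^{j−1}) − rank(N^j), giving [3, 2]. So we have 2 block(s) of size 2, 1 block(s) of size 1 → block sizes [2, 2, 1]

Assembling the blocks gives a Jordan form
J =
  [-5,  1,  0,  0,  0]
  [ 0, -5,  0,  0,  0]
  [ 0,  0, -5,  1,  0]
  [ 0,  0,  0, -5,  0]
  [ 0,  0,  0,  0, -5]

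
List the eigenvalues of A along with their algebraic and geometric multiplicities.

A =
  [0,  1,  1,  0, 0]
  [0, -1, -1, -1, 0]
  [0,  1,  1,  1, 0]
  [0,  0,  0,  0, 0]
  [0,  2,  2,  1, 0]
λ = 0: alg = 5, geom = 3

Step 1 — factor the characteristic polynomial to read off the algebraic multiplicities:
  χ_A(x) = x^5

Step 2 — compute geometric multiplicities via the rank-nullity identity g(λ) = n − rank(A − λI):
  rank(A − (0)·I) = 2, so dim ker(A − (0)·I) = n − 2 = 3

Summary:
  λ = 0: algebraic multiplicity = 5, geometric multiplicity = 3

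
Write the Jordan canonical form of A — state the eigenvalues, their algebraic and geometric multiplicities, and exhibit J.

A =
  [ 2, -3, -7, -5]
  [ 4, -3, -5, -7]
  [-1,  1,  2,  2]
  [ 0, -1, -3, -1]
J_3(0) ⊕ J_1(0)

The characteristic polynomial is
  det(x·I − A) = x^4

Eigenvalues and multiplicities (the geometric multiplicity of λ is n − rank(A − λI), which equals the number of Jordan blocks for λ):
  λ = 0: algebraic multiplicity = 4, geometric multiplicity = 2

Determining the block sizes for each eigenvalue:
  λ = 0: with am = 4 and gm = 2, the partition is not yet determined (e.g. several partitions of 4 into 2 parts exist). Let N = A − (0)·I. Computing rank(N^1) = 2, rank(N^2) = 1, rank(N^3) = 0; the number of blocks of size ≥ j is rank(N^{j−1}) − rank(N^j), giving [2, 1, 1]. So we have 1 block(s) of size 3, 1 block(s) of size 1 → block sizes [3, 1]

Assembling the blocks gives a Jordan form
J =
  [0, 1, 0, 0]
  [0, 0, 1, 0]
  [0, 0, 0, 0]
  [0, 0, 0, 0]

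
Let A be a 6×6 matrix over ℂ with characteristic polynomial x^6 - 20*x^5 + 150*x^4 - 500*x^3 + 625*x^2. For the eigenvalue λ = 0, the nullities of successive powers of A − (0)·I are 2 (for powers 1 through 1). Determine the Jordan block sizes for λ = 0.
Block sizes for λ = 0: [1, 1]

From the dimensions of kernels of powers, the number of Jordan blocks of size at least j is d_j − d_{j−1} where d_j = dim ker(N^j) (with d_0 = 0). Computing the differences gives [2].
The number of blocks of size exactly k is (#blocks of size ≥ k) − (#blocks of size ≥ k + 1), so the partition is: 2 block(s) of size 1.
In nonincreasing order the block sizes are [1, 1].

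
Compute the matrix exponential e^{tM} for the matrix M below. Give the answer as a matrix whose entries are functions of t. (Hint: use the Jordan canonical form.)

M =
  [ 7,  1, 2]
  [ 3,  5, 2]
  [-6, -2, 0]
e^{tM} =
  [3*t*exp(4*t) + exp(4*t), t*exp(4*t), 2*t*exp(4*t)]
  [3*t*exp(4*t), t*exp(4*t) + exp(4*t), 2*t*exp(4*t)]
  [-6*t*exp(4*t), -2*t*exp(4*t), -4*t*exp(4*t) + exp(4*t)]

Strategy: write M = P · J · P⁻¹ where J is a Jordan canonical form, so e^{tM} = P · e^{tJ} · P⁻¹, and e^{tJ} can be computed block-by-block.

M has Jordan form
J =
  [4, 1, 0]
  [0, 4, 0]
  [0, 0, 4]
(up to reordering of blocks).

Per-block formulas:
  For a 2×2 Jordan block J_2(4): exp(t · J_2(4)) = e^(4t)·(I + t·N), where N is the 2×2 nilpotent shift.
  For a 1×1 block at λ = 4: exp(t · [4]) = [e^(4t)].

After assembling e^{tJ} and conjugating by P, we get:

e^{tM} =
  [3*t*exp(4*t) + exp(4*t), t*exp(4*t), 2*t*exp(4*t)]
  [3*t*exp(4*t), t*exp(4*t) + exp(4*t), 2*t*exp(4*t)]
  [-6*t*exp(4*t), -2*t*exp(4*t), -4*t*exp(4*t) + exp(4*t)]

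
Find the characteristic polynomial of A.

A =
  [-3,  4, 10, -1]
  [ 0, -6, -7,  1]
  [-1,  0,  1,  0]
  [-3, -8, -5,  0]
x^4 + 8*x^3 + 24*x^2 + 32*x + 16

Expanding det(x·I − A) (e.g. by cofactor expansion or by noting that A is similar to its Jordan form J, which has the same characteristic polynomial as A) gives
  χ_A(x) = x^4 + 8*x^3 + 24*x^2 + 32*x + 16
which factors as (x + 2)^4. The eigenvalues (with algebraic multiplicities) are λ = -2 with multiplicity 4.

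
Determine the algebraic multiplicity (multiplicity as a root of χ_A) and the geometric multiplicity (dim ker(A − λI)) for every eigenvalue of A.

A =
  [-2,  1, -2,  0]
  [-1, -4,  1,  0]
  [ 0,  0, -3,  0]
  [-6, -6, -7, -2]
λ = -3: alg = 3, geom = 1; λ = -2: alg = 1, geom = 1

Step 1 — factor the characteristic polynomial to read off the algebraic multiplicities:
  χ_A(x) = (x + 2)*(x + 3)^3

Step 2 — compute geometric multiplicities via the rank-nullity identity g(λ) = n − rank(A − λI):
  rank(A − (-3)·I) = 3, so dim ker(A − (-3)·I) = n − 3 = 1
  rank(A − (-2)·I) = 3, so dim ker(A − (-2)·I) = n − 3 = 1

Summary:
  λ = -3: algebraic multiplicity = 3, geometric multiplicity = 1
  λ = -2: algebraic multiplicity = 1, geometric multiplicity = 1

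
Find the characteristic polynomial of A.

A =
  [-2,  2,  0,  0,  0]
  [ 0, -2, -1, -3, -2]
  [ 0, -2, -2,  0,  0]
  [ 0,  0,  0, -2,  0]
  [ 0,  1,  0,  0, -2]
x^5 + 10*x^4 + 40*x^3 + 80*x^2 + 80*x + 32

Expanding det(x·I − A) (e.g. by cofactor expansion or by noting that A is similar to its Jordan form J, which has the same characteristic polynomial as A) gives
  χ_A(x) = x^5 + 10*x^4 + 40*x^3 + 80*x^2 + 80*x + 32
which factors as (x + 2)^5. The eigenvalues (with algebraic multiplicities) are λ = -2 with multiplicity 5.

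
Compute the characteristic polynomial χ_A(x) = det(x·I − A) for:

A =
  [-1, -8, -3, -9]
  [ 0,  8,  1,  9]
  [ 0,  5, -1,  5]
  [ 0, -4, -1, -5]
x^4 - x^3 - 9*x^2 - 11*x - 4

Expanding det(x·I − A) (e.g. by cofactor expansion or by noting that A is similar to its Jordan form J, which has the same characteristic polynomial as A) gives
  χ_A(x) = x^4 - x^3 - 9*x^2 - 11*x - 4
which factors as (x - 4)*(x + 1)^3. The eigenvalues (with algebraic multiplicities) are λ = -1 with multiplicity 3, λ = 4 with multiplicity 1.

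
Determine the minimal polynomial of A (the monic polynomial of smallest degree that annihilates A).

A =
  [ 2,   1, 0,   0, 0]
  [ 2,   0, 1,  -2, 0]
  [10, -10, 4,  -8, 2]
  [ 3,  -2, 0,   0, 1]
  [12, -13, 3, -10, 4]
x^3 - 6*x^2 + 12*x - 8

The characteristic polynomial is χ_A(x) = (x - 2)^5, so the eigenvalues are known. The minimal polynomial is
  m_A(x) = Π_λ (x − λ)^{k_λ}
where k_λ is the size of the *largest* Jordan block for λ (equivalently, the smallest k with (A − λI)^k v = 0 for every generalised eigenvector v of λ).

  λ = 2: largest Jordan block has size 3, contributing (x − 2)^3

So m_A(x) = (x - 2)^3 = x^3 - 6*x^2 + 12*x - 8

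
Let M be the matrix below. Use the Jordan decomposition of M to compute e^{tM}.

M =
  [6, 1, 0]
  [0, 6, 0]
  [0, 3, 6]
e^{tM} =
  [exp(6*t), t*exp(6*t), 0]
  [0, exp(6*t), 0]
  [0, 3*t*exp(6*t), exp(6*t)]

Strategy: write M = P · J · P⁻¹ where J is a Jordan canonical form, so e^{tM} = P · e^{tJ} · P⁻¹, and e^{tJ} can be computed block-by-block.

M has Jordan form
J =
  [6, 1, 0]
  [0, 6, 0]
  [0, 0, 6]
(up to reordering of blocks).

Per-block formulas:
  For a 1×1 block at λ = 6: exp(t · [6]) = [e^(6t)].
  For a 2×2 Jordan block J_2(6): exp(t · J_2(6)) = e^(6t)·(I + t·N), where N is the 2×2 nilpotent shift.

After assembling e^{tJ} and conjugating by P, we get:

e^{tM} =
  [exp(6*t), t*exp(6*t), 0]
  [0, exp(6*t), 0]
  [0, 3*t*exp(6*t), exp(6*t)]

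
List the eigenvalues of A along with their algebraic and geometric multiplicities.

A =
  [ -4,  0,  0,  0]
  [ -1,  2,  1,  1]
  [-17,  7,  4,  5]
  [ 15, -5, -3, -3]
λ = -4: alg = 1, geom = 1; λ = 1: alg = 3, geom = 1

Step 1 — factor the characteristic polynomial to read off the algebraic multiplicities:
  χ_A(x) = (x - 1)^3*(x + 4)

Step 2 — compute geometric multiplicities via the rank-nullity identity g(λ) = n − rank(A − λI):
  rank(A − (-4)·I) = 3, so dim ker(A − (-4)·I) = n − 3 = 1
  rank(A − (1)·I) = 3, so dim ker(A − (1)·I) = n − 3 = 1

Summary:
  λ = -4: algebraic multiplicity = 1, geometric multiplicity = 1
  λ = 1: algebraic multiplicity = 3, geometric multiplicity = 1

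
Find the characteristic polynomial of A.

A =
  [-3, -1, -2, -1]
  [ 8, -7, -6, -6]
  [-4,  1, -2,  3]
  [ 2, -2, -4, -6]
x^4 + 18*x^3 + 121*x^2 + 360*x + 400

Expanding det(x·I − A) (e.g. by cofactor expansion or by noting that A is similar to its Jordan form J, which has the same characteristic polynomial as A) gives
  χ_A(x) = x^4 + 18*x^3 + 121*x^2 + 360*x + 400
which factors as (x + 4)^2*(x + 5)^2. The eigenvalues (with algebraic multiplicities) are λ = -5 with multiplicity 2, λ = -4 with multiplicity 2.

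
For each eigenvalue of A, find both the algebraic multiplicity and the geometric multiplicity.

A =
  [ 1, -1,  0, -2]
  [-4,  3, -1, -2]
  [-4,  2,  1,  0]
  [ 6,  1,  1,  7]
λ = 3: alg = 4, geom = 2

Step 1 — factor the characteristic polynomial to read off the algebraic multiplicities:
  χ_A(x) = (x - 3)^4

Step 2 — compute geometric multiplicities via the rank-nullity identity g(λ) = n − rank(A − λI):
  rank(A − (3)·I) = 2, so dim ker(A − (3)·I) = n − 2 = 2

Summary:
  λ = 3: algebraic multiplicity = 4, geometric multiplicity = 2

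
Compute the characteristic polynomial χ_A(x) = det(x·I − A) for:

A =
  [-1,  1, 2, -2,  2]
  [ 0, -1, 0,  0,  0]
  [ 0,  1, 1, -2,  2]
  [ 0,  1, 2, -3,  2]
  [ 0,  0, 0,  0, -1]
x^5 + 5*x^4 + 10*x^3 + 10*x^2 + 5*x + 1

Expanding det(x·I − A) (e.g. by cofactor expansion or by noting that A is similar to its Jordan form J, which has the same characteristic polynomial as A) gives
  χ_A(x) = x^5 + 5*x^4 + 10*x^3 + 10*x^2 + 5*x + 1
which factors as (x + 1)^5. The eigenvalues (with algebraic multiplicities) are λ = -1 with multiplicity 5.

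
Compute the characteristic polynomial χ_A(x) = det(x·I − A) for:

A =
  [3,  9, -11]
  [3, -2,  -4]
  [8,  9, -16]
x^3 + 15*x^2 + 75*x + 125

Expanding det(x·I − A) (e.g. by cofactor expansion or by noting that A is similar to its Jordan form J, which has the same characteristic polynomial as A) gives
  χ_A(x) = x^3 + 15*x^2 + 75*x + 125
which factors as (x + 5)^3. The eigenvalues (with algebraic multiplicities) are λ = -5 with multiplicity 3.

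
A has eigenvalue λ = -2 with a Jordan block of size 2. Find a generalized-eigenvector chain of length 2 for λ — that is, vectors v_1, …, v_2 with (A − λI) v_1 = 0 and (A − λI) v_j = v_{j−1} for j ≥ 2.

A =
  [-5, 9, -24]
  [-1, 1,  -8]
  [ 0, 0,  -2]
A Jordan chain for λ = -2 of length 2:
v_1 = (-3, -1, 0)ᵀ
v_2 = (1, 0, 0)ᵀ

Let N = A − (-2)·I. We want v_2 with N^2 v_2 = 0 but N^1 v_2 ≠ 0; then v_{j-1} := N · v_j for j = 2, …, 2.

Pick v_2 = (1, 0, 0)ᵀ.
Then v_1 = N · v_2 = (-3, -1, 0)ᵀ.

Sanity check: (A − (-2)·I) v_1 = (0, 0, 0)ᵀ = 0. ✓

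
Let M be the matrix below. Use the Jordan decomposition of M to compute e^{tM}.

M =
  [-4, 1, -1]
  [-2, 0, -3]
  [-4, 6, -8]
e^{tM} =
  [t^2*exp(-4*t) + exp(-4*t), -t^2*exp(-4*t) + t*exp(-4*t), t^2*exp(-4*t)/2 - t*exp(-4*t)]
  [2*t^2*exp(-4*t) - 2*t*exp(-4*t), -2*t^2*exp(-4*t) + 4*t*exp(-4*t) + exp(-4*t), t^2*exp(-4*t) - 3*t*exp(-4*t)]
  [2*t^2*exp(-4*t) - 4*t*exp(-4*t), -2*t^2*exp(-4*t) + 6*t*exp(-4*t), t^2*exp(-4*t) - 4*t*exp(-4*t) + exp(-4*t)]

Strategy: write M = P · J · P⁻¹ where J is a Jordan canonical form, so e^{tM} = P · e^{tJ} · P⁻¹, and e^{tJ} can be computed block-by-block.

M has Jordan form
J =
  [-4,  1,  0]
  [ 0, -4,  1]
  [ 0,  0, -4]
(up to reordering of blocks).

Per-block formulas:
  For a 3×3 Jordan block J_3(-4): exp(t · J_3(-4)) = e^(-4t)·(I + t·N + (t^2/2)·N^2), where N is the 3×3 nilpotent shift.

After assembling e^{tJ} and conjugating by P, we get:

e^{tM} =
  [t^2*exp(-4*t) + exp(-4*t), -t^2*exp(-4*t) + t*exp(-4*t), t^2*exp(-4*t)/2 - t*exp(-4*t)]
  [2*t^2*exp(-4*t) - 2*t*exp(-4*t), -2*t^2*exp(-4*t) + 4*t*exp(-4*t) + exp(-4*t), t^2*exp(-4*t) - 3*t*exp(-4*t)]
  [2*t^2*exp(-4*t) - 4*t*exp(-4*t), -2*t^2*exp(-4*t) + 6*t*exp(-4*t), t^2*exp(-4*t) - 4*t*exp(-4*t) + exp(-4*t)]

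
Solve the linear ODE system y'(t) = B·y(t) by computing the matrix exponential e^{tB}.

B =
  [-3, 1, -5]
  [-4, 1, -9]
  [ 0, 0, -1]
e^{tB} =
  [-2*t*exp(-t) + exp(-t), t*exp(-t), t^2*exp(-t)/2 - 5*t*exp(-t)]
  [-4*t*exp(-t), 2*t*exp(-t) + exp(-t), t^2*exp(-t) - 9*t*exp(-t)]
  [0, 0, exp(-t)]

Strategy: write B = P · J · P⁻¹ where J is a Jordan canonical form, so e^{tB} = P · e^{tJ} · P⁻¹, and e^{tJ} can be computed block-by-block.

B has Jordan form
J =
  [-1,  1,  0]
  [ 0, -1,  1]
  [ 0,  0, -1]
(up to reordering of blocks).

Per-block formulas:
  For a 3×3 Jordan block J_3(-1): exp(t · J_3(-1)) = e^(-1t)·(I + t·N + (t^2/2)·N^2), where N is the 3×3 nilpotent shift.

After assembling e^{tJ} and conjugating by P, we get:

e^{tB} =
  [-2*t*exp(-t) + exp(-t), t*exp(-t), t^2*exp(-t)/2 - 5*t*exp(-t)]
  [-4*t*exp(-t), 2*t*exp(-t) + exp(-t), t^2*exp(-t) - 9*t*exp(-t)]
  [0, 0, exp(-t)]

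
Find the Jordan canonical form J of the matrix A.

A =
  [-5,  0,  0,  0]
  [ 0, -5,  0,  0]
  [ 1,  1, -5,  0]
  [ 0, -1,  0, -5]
J_2(-5) ⊕ J_2(-5)

The characteristic polynomial is
  det(x·I − A) = x^4 + 20*x^3 + 150*x^2 + 500*x + 625 = (x + 5)^4

Eigenvalues and multiplicities (the geometric multiplicity of λ is n − rank(A − λI), which equals the number of Jordan blocks for λ):
  λ = -5: algebraic multiplicity = 4, geometric multiplicity = 2

Determining the block sizes for each eigenvalue:
  λ = -5: with am = 4 and gm = 2, the partition is not yet determined (e.g. several partitions of 4 into 2 parts exist). Let N = A − (-5)·I. Computing rank(N^1) = 2, rank(N^2) = 0; the number of blocks of size ≥ j is rank(N^{j−1}) − rank(N^j), giving [2, 2]. So we have 2 block(s) of size 2 → block sizes [2, 2]

Assembling the blocks gives a Jordan form
J =
  [-5,  1,  0,  0]
  [ 0, -5,  0,  0]
  [ 0,  0, -5,  1]
  [ 0,  0,  0, -5]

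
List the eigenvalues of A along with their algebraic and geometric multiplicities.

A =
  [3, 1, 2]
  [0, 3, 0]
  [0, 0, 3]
λ = 3: alg = 3, geom = 2

Step 1 — factor the characteristic polynomial to read off the algebraic multiplicities:
  χ_A(x) = (x - 3)^3

Step 2 — compute geometric multiplicities via the rank-nullity identity g(λ) = n − rank(A − λI):
  rank(A − (3)·I) = 1, so dim ker(A − (3)·I) = n − 1 = 2

Summary:
  λ = 3: algebraic multiplicity = 3, geometric multiplicity = 2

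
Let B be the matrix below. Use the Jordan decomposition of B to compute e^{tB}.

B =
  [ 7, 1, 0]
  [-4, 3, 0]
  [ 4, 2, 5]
e^{tB} =
  [2*t*exp(5*t) + exp(5*t), t*exp(5*t), 0]
  [-4*t*exp(5*t), -2*t*exp(5*t) + exp(5*t), 0]
  [4*t*exp(5*t), 2*t*exp(5*t), exp(5*t)]

Strategy: write B = P · J · P⁻¹ where J is a Jordan canonical form, so e^{tB} = P · e^{tJ} · P⁻¹, and e^{tJ} can be computed block-by-block.

B has Jordan form
J =
  [5, 1, 0]
  [0, 5, 0]
  [0, 0, 5]
(up to reordering of blocks).

Per-block formulas:
  For a 1×1 block at λ = 5: exp(t · [5]) = [e^(5t)].
  For a 2×2 Jordan block J_2(5): exp(t · J_2(5)) = e^(5t)·(I + t·N), where N is the 2×2 nilpotent shift.

After assembling e^{tJ} and conjugating by P, we get:

e^{tB} =
  [2*t*exp(5*t) + exp(5*t), t*exp(5*t), 0]
  [-4*t*exp(5*t), -2*t*exp(5*t) + exp(5*t), 0]
  [4*t*exp(5*t), 2*t*exp(5*t), exp(5*t)]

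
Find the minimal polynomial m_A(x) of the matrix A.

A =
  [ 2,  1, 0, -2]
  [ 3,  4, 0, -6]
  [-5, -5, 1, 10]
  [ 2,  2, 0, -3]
x^2 - 2*x + 1

The characteristic polynomial is χ_A(x) = (x - 1)^4, so the eigenvalues are known. The minimal polynomial is
  m_A(x) = Π_λ (x − λ)^{k_λ}
where k_λ is the size of the *largest* Jordan block for λ (equivalently, the smallest k with (A − λI)^k v = 0 for every generalised eigenvector v of λ).

  λ = 1: largest Jordan block has size 2, contributing (x − 1)^2

So m_A(x) = (x - 1)^2 = x^2 - 2*x + 1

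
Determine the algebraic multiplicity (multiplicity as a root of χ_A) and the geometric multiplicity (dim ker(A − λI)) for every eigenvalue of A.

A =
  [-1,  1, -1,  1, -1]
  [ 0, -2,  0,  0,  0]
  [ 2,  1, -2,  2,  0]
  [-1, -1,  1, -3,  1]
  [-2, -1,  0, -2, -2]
λ = -2: alg = 5, geom = 3

Step 1 — factor the characteristic polynomial to read off the algebraic multiplicities:
  χ_A(x) = (x + 2)^5

Step 2 — compute geometric multiplicities via the rank-nullity identity g(λ) = n − rank(A − λI):
  rank(A − (-2)·I) = 2, so dim ker(A − (-2)·I) = n − 2 = 3

Summary:
  λ = -2: algebraic multiplicity = 5, geometric multiplicity = 3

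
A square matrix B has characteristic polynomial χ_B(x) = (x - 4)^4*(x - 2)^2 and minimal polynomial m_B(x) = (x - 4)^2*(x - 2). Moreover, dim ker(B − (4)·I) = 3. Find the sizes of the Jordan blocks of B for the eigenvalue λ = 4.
Block sizes for λ = 4: [2, 1, 1]

Step 1 — from the characteristic polynomial, algebraic multiplicity of λ = 4 is 4. From dim ker(B − (4)·I) = 3, there are exactly 3 Jordan blocks for λ = 4.
Step 2 — from the minimal polynomial, the factor (x − 4)^2 tells us the largest block for λ = 4 has size 2.
Step 3 — with total size 4, 3 blocks, and largest block 2, the block sizes (in nonincreasing order) are [2, 1, 1].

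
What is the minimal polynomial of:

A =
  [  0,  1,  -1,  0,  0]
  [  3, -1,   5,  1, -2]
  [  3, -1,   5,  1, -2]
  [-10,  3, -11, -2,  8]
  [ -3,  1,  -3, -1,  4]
x^4 - 4*x^3 + 4*x^2

The characteristic polynomial is χ_A(x) = x^2*(x - 2)^3, so the eigenvalues are known. The minimal polynomial is
  m_A(x) = Π_λ (x − λ)^{k_λ}
where k_λ is the size of the *largest* Jordan block for λ (equivalently, the smallest k with (A − λI)^k v = 0 for every generalised eigenvector v of λ).

  λ = 0: largest Jordan block has size 2, contributing (x − 0)^2
  λ = 2: largest Jordan block has size 2, contributing (x − 2)^2

So m_A(x) = x^2*(x - 2)^2 = x^4 - 4*x^3 + 4*x^2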